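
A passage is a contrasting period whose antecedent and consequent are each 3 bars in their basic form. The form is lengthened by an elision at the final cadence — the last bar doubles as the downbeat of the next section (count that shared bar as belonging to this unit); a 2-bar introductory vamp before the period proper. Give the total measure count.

Basic contrasting period: 3 + 3 = 6 bars.
6 (basic form) + 2 (introduction) = 8.
The elision shares a bar with the next section but does not change this unit's count.

8 measures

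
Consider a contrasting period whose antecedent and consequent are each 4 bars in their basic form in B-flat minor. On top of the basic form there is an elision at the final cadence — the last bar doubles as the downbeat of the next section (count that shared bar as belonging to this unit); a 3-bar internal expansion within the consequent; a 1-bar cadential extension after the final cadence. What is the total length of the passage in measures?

12 measures

Basic contrasting period: 4 + 4 = 8 bars.
8 (basic form) + 3 (internal expansion) + 1 (cadential extension) = 12.
The elision shares a bar with the next section but does not change this unit's count.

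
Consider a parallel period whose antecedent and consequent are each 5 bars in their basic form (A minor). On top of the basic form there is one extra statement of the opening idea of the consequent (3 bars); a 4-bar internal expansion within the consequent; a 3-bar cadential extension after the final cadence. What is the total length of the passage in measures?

Basic parallel period: 5 + 5 = 10 bars.
10 (basic form) + 3 (extra statement) + 4 (internal expansion) + 3 (cadential extension) = 20.

20 measures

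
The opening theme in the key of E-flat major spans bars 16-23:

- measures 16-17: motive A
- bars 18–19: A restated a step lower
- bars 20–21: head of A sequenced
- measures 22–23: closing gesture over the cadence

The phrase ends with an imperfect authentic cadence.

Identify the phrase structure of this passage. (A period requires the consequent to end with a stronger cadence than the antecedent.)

sentence

Basic idea (mm. 16-17) + its repetition (mm. 18–19) form the presentation; fragmentation and cadence (measures 20-23) form the continuation — the 8-bar whole is a sentence.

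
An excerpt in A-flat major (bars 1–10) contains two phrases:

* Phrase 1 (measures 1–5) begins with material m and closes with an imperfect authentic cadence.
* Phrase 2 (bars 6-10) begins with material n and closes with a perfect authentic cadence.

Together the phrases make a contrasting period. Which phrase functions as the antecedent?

phrase 1

The phrase ending with the weaker cadence (imperfect authentic cadence) is the antecedent; the one ending more conclusively (perfect authentic cadence) is the consequent. The antecedent is phrase 1.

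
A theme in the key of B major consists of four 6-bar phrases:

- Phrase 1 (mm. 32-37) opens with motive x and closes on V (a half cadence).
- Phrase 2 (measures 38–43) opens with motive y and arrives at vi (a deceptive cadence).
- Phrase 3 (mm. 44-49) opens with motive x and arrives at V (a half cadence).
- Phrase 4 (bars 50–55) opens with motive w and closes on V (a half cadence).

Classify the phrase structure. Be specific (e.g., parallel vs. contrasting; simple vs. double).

Phrase 4 ends with a half cadence, no stronger than phrase 2's deceptive cadence, so the four phrases do not form a double period; nor do phrases 3–4 duplicate 1–2, so it is not a repeated period. With no phrase reaching a conclusive cadence, the passage is a phrase group.

phrase group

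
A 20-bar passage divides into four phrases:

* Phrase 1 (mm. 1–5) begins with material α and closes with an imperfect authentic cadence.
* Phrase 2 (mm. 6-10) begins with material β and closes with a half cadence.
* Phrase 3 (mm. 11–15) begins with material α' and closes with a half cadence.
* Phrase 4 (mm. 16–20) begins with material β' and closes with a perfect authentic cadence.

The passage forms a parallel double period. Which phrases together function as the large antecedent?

phrases 1 and 2

In a double period the first pair of phrases (ending half cadence) is the large antecedent and the second pair (ending perfect authentic cadence) is the large consequent; the antecedent is phrases 1 and 2.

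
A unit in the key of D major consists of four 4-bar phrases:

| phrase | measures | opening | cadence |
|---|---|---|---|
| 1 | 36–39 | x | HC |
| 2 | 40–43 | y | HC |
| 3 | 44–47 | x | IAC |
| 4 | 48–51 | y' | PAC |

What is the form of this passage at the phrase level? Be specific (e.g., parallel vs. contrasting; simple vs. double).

Four phrases in two halves: the first half (mm. 36–43) ends with a half cadence, the second (mm. 44-51) with a perfect authentic cadence — a large antecedent–consequent pair, i.e. a double period.
Phrase 3 begins with the same material as phrase 1, making it parallel.

parallel double period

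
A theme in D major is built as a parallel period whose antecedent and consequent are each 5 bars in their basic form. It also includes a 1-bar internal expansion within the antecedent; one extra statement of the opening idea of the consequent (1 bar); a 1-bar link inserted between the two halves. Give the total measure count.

13 measures

Basic parallel period: 5 + 5 = 10 bars.
10 (basic form) + 1 (internal expansion) + 1 (extra statement) + 1 (link) = 13.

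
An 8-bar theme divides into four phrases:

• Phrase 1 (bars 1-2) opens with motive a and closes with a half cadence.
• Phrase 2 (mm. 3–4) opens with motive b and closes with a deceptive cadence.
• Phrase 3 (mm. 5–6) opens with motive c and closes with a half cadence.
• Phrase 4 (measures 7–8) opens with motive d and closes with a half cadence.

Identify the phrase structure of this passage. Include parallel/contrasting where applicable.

Phrase 4 ends with a half cadence, no stronger than phrase 2's deceptive cadence, so the four phrases do not form a double period; nor do phrases 3–4 duplicate 1–2, so it is not a repeated period. With no phrase reaching a conclusive cadence, the passage is a phrase group.

phrase group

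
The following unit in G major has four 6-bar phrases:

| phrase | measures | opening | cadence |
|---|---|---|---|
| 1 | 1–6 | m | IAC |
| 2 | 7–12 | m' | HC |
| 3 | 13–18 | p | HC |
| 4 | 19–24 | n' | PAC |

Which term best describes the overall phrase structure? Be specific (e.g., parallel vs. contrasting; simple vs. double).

contrasting double period

Four phrases in two halves: the first half (bars 1–12) ends with a half cadence, the second (mm. 13–24) with a perfect authentic cadence — a large antecedent–consequent pair, i.e. a double period.
Phrase 3 begins with different material from phrase 1, making it contrasting.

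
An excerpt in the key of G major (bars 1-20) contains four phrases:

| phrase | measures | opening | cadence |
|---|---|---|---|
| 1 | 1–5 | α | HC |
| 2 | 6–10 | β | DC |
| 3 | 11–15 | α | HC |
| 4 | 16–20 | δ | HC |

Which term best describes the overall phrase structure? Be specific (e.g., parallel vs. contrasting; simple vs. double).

Phrase 4 ends with a half cadence, no stronger than phrase 2's deceptive cadence, so the four phrases do not form a double period; nor do phrases 3–4 duplicate 1–2, so it is not a repeated period. With no phrase reaching a conclusive cadence, the passage is a phrase group.

phrase group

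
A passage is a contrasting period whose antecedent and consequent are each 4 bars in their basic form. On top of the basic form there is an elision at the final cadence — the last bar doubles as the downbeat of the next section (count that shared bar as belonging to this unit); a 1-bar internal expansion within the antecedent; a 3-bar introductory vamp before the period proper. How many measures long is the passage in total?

12 measures

Basic contrasting period: 4 + 4 = 8 bars.
8 (basic form) + 1 (internal expansion) + 3 (introduction) = 12.
The elision shares a bar with the next section but does not change this unit's count.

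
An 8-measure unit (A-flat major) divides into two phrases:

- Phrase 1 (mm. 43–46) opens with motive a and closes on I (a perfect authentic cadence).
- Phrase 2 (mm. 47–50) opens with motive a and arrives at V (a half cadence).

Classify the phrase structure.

phrase group

The second phrase closes with a half cadence, which is not stronger than the first phrase's perfect authentic cadence; without a weak→strong cadential pair there is no antecedent–consequent relationship, so this is a phrase group rather than a period.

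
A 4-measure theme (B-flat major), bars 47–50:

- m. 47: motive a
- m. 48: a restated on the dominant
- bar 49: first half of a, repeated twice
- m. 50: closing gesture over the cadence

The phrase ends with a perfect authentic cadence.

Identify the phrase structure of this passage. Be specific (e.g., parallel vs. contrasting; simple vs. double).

Basic idea (m. 47) + its repetition (m. 48) form the presentation; fragmentation and cadence (mm. 49-50) form the continuation — the 4-bar whole is a sentence.

sentence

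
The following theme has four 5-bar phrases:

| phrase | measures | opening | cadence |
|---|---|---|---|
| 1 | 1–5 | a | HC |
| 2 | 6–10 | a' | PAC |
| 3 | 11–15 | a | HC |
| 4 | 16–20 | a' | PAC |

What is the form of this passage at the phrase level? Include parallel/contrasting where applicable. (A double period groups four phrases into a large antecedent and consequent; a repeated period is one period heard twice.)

The cadence pattern HC–PAC–HC–PAC is weak–strong twice, and phrases 3–4 restate phrases 1–2: a period heard twice, not a double period (which would end weakly at phrase 2).

repeated period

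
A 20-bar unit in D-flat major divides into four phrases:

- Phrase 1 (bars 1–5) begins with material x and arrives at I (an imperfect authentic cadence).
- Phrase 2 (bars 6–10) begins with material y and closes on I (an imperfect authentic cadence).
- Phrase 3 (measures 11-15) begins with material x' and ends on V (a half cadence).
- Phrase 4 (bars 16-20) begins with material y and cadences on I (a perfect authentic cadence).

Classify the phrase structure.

Four phrases in two halves: the first half (measures 1-10) ends with an imperfect authentic cadence, the second (mm. 11–20) with a perfect authentic cadence — a large antecedent–consequent pair, i.e. a double period.
Phrase 3 begins with the same material as phrase 1, making it parallel.

parallel double period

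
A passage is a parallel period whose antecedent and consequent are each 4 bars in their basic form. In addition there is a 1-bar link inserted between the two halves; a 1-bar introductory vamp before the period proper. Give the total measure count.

10 measures

Basic parallel period: 4 + 4 = 8 bars.
8 (basic form) + 1 (link) + 1 (introduction) = 10.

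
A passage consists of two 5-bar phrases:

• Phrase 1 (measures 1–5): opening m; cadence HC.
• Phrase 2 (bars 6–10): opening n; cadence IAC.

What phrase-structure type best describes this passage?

contrasting period

Phrase 1 ends with a half cadence (weaker) and phrase 2 with an imperfect authentic cadence (stronger): antecedent + consequent = a period.
The two phrases open with different material (m / n), so the period is contrasting.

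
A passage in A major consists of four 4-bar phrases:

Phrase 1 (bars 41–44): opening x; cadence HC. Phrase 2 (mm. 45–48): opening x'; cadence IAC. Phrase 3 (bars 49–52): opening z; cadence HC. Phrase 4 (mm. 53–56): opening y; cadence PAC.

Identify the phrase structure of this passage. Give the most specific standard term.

Four phrases in two halves: the first half (mm. 41–48) ends with an imperfect authentic cadence, the second (mm. 49–56) with a perfect authentic cadence — a large antecedent–consequent pair, i.e. a double period.
Phrase 3 begins with different material from phrase 1, making it contrasting.

contrasting double period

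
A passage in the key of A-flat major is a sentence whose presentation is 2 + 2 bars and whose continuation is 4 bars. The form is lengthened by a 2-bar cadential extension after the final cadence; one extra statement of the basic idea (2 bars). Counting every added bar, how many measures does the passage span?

12 measures

Basic sentence: 2 + 2 + 4 = 8 bars.
8 (basic form) + 2 (cadential extension) + 2 (extra statement) = 12.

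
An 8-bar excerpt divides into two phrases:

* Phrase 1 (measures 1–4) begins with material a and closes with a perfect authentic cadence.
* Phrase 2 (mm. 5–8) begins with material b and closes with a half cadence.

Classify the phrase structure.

phrase group

The second phrase closes with a half cadence, which is not stronger than the first phrase's perfect authentic cadence; without a weak→strong cadential pair there is no antecedent–consequent relationship, so this is a phrase group rather than a period.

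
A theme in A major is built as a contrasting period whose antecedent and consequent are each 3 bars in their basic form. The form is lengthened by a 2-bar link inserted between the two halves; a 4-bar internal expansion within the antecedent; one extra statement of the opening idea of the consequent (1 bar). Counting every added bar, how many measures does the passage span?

13 measures

Basic contrasting period: 3 + 3 = 6 bars.
6 (basic form) + 2 (link) + 4 (internal expansion) + 1 (extra statement) = 13.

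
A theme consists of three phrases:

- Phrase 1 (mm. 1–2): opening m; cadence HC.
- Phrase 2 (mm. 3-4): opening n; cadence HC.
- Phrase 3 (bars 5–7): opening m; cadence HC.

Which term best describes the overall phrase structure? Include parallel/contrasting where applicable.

phrase group

The final phrase closes with a half cadence, which is not stronger than the preceding half cadence; the 3 phrases lack an overall antecedent–consequent design and so form a phrase group.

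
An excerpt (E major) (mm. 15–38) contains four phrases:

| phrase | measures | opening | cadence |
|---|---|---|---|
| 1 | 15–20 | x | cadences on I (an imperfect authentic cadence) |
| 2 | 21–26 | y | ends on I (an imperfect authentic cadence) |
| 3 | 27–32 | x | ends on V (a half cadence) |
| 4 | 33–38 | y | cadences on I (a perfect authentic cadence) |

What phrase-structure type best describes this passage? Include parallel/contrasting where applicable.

Four phrases in two halves: the first half (mm. 15-26) ends with an imperfect authentic cadence, the second (mm. 27–38) with a perfect authentic cadence — a large antecedent–consequent pair, i.e. a double period.
Phrase 3 begins with the same material as phrase 1, making it parallel.

parallel double period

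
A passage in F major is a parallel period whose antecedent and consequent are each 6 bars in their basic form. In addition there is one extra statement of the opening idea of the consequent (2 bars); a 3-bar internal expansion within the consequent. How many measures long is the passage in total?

Basic parallel period: 6 + 6 = 12 bars.
12 (basic form) + 2 (extra statement) + 3 (internal expansion) = 17.

17 measures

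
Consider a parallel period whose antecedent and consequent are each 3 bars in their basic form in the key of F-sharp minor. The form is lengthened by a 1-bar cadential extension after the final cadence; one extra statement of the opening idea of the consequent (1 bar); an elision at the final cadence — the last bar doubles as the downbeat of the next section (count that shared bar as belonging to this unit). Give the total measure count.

Basic parallel period: 3 + 3 = 6 bars.
6 (basic form) + 1 (cadential extension) + 1 (extra statement) = 8.
The elision shares a bar with the next section but does not change this unit's count.

8 measures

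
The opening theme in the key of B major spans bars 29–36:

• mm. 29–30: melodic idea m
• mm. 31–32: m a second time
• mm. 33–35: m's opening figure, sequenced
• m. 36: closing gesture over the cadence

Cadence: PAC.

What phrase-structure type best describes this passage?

sentence

Basic idea (mm. 29–30) + its repetition (bars 31–32) form the presentation; fragmentation and cadence (bars 33–36) form the continuation — the 8-bar whole is a sentence.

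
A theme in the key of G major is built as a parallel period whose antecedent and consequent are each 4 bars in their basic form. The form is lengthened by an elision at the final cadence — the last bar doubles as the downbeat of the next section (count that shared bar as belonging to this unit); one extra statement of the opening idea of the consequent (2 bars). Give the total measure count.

10 measures

Basic parallel period: 4 + 4 = 8 bars.
8 (basic form) + 2 (extra statement) = 10.
The elision shares a bar with the next section but does not change this unit's count.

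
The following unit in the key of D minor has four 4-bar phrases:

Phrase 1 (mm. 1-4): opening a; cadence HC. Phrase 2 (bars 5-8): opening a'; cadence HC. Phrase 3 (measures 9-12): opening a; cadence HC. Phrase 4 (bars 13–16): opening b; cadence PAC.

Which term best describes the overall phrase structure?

Four phrases in two halves: the first half (bars 1-8) ends with a half cadence, the second (measures 9–16) with a perfect authentic cadence — a large antecedent–consequent pair, i.e. a double period.
Phrase 3 begins with the same material as phrase 1, making it parallel.

parallel double period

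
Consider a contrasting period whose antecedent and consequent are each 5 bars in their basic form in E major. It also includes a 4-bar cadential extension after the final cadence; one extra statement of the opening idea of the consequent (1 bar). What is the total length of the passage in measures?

Basic contrasting period: 5 + 5 = 10 bars.
10 (basic form) + 4 (cadential extension) + 1 (extra statement) = 15.

15 measures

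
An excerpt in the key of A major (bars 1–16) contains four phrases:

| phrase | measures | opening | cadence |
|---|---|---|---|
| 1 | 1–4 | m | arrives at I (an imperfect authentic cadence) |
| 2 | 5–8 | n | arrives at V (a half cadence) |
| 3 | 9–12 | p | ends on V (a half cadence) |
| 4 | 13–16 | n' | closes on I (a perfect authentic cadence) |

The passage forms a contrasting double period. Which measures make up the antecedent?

In a double period the four phrases pair into a large antecedent (phrases 1–2, ending half cadence) and a large consequent (phrases 3–4, ending perfect authentic cadence). The antecedent spans mm. 1–8.

measures 1–8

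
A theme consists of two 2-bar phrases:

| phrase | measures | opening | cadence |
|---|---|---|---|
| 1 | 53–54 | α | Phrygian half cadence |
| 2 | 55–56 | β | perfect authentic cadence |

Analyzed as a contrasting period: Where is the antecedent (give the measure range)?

measures 53–54

The antecedent is the phrase ending with the weaker cadence (Phrygian half cadence, phrase 1) and the consequent the one ending more conclusively (perfect authentic cadence, phrase 2); the antecedent is mm. 53–54.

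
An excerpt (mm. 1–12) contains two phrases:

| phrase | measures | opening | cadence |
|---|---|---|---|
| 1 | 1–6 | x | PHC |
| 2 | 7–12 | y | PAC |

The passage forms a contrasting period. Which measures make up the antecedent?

measures 1–6

The phrase ending with the weaker cadence (Phrygian half cadence) is the antecedent; the one ending more conclusively (perfect authentic cadence) is the consequent. The antecedent is measures 1–6.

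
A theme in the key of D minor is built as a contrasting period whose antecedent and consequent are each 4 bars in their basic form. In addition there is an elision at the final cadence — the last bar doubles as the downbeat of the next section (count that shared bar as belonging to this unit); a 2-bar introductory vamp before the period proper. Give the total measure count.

Basic contrasting period: 4 + 4 = 8 bars.
8 (basic form) + 2 (introduction) = 10.
The elision shares a bar with the next section but does not change this unit's count.

10 measures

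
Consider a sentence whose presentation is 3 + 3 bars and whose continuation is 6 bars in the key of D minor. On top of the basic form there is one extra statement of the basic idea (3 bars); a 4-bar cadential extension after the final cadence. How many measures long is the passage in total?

19 measures

Basic sentence: 3 + 3 + 6 = 12 bars.
12 (basic form) + 3 (extra statement) + 4 (cadential extension) = 19.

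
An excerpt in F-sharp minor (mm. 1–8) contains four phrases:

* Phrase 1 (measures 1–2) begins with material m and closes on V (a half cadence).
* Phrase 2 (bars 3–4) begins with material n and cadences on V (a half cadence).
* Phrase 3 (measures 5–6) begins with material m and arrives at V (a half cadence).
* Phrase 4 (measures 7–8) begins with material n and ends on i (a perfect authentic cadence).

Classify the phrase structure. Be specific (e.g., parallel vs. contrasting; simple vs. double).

Four phrases in two halves: the first half (mm. 1–4) ends with a half cadence, the second (mm. 5–8) with a perfect authentic cadence — a large antecedent–consequent pair, i.e. a double period.
Phrase 3 begins with the same material as phrase 1, making it parallel.

parallel double period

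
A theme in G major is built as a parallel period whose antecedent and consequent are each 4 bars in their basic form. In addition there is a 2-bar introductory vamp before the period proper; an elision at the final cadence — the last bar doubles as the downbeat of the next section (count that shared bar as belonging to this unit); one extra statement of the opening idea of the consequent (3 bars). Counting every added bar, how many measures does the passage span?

Basic parallel period: 4 + 4 = 8 bars.
8 (basic form) + 2 (introduction) + 3 (extra statement) = 13.
The elision shares a bar with the next section but does not change this unit's count.

13 measures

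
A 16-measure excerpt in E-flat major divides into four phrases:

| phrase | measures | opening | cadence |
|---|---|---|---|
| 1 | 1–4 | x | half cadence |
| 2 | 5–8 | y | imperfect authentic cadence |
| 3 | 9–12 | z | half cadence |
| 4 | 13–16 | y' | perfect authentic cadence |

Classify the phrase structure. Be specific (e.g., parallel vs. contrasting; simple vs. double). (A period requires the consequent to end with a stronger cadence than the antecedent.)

contrasting double period

Four phrases in two halves: the first half (mm. 1-8) ends with an imperfect authentic cadence, the second (mm. 9–16) with a perfect authentic cadence — a large antecedent–consequent pair, i.e. a double period.
Phrase 3 begins with different material from phrase 1, making it contrasting.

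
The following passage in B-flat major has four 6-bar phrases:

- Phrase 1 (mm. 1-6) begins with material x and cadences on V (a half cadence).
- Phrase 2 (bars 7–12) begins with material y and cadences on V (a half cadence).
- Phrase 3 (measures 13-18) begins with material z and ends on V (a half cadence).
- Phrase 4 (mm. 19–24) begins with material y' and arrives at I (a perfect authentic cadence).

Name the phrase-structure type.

contrasting double period

Four phrases in two halves: the first half (mm. 1–12) ends with a half cadence, the second (mm. 13–24) with a perfect authentic cadence — a large antecedent–consequent pair, i.e. a double period.
Phrase 3 begins with different material from phrase 1, making it contrasting.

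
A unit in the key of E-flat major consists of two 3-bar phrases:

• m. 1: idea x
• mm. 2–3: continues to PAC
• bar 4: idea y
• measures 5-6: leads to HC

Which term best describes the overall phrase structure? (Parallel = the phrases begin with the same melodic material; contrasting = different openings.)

The second phrase closes with a half cadence, which is not stronger than the first phrase's perfect authentic cadence; without a weak→strong cadential pair there is no antecedent–consequent relationship, so this is a phrase group rather than a period.

phrase group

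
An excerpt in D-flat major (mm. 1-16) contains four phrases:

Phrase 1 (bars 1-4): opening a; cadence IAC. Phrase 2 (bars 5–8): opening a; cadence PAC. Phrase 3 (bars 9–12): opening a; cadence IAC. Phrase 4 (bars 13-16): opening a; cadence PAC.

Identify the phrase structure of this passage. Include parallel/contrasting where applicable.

repeated period

The cadence pattern IAC–PAC–IAC–PAC is weak–strong twice, and phrases 3–4 restate phrases 1–2: a period heard twice, not a double period (which would end weakly at phrase 2).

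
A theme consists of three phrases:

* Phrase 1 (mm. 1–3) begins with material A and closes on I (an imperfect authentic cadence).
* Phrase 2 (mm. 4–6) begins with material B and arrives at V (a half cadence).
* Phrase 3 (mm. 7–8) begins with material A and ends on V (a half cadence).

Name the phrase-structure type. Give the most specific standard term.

phrase group

The final phrase closes with a half cadence, which is not stronger than the preceding half cadence; the 3 phrases lack an overall antecedent–consequent design and so form a phrase group.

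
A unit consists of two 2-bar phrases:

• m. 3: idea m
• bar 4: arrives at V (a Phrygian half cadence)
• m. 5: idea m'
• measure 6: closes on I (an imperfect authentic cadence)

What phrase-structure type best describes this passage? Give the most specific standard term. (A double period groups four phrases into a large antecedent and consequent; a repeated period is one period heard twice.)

Phrase 1 ends with a Phrygian half cadence (weaker) and phrase 2 with an imperfect authentic cadence (stronger): antecedent + consequent = a period.
The two phrases open with the same material (m / m'), so the period is parallel.

parallel period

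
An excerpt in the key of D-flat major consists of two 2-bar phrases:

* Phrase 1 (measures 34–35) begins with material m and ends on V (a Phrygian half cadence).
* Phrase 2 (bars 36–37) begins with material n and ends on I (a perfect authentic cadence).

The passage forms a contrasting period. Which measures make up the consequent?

measures 36–37

The antecedent is the phrase ending with the weaker cadence (Phrygian half cadence, phrase 1) and the consequent the one ending more conclusively (perfect authentic cadence, phrase 2); the consequent is mm. 36–37.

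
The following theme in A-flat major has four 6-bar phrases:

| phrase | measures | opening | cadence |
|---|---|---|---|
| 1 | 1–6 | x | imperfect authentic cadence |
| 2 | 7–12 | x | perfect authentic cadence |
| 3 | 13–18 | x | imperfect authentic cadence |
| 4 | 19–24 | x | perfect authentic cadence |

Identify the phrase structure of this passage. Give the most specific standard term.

The cadence pattern IAC–PAC–IAC–PAC is weak–strong twice, and phrases 3–4 restate phrases 1–2: a period heard twice, not a double period (which would end weakly at phrase 2).

repeated period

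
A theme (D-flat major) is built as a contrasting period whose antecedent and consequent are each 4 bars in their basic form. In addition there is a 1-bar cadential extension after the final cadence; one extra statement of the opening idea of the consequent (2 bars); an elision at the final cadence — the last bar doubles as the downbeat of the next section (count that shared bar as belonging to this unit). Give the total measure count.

11 measures

Basic contrasting period: 4 + 4 = 8 bars.
8 (basic form) + 1 (cadential extension) + 2 (extra statement) = 11.
The elision shares a bar with the next section but does not change this unit's count.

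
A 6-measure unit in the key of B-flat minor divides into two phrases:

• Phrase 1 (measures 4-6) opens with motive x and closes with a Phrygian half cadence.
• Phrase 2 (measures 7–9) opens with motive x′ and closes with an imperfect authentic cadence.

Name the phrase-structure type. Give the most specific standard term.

parallel period

Phrase 1 ends with a Phrygian half cadence (weaker) and phrase 2 with an imperfect authentic cadence (stronger): antecedent + consequent = a period.
The two phrases open with the same material (x / x′), so the period is parallel.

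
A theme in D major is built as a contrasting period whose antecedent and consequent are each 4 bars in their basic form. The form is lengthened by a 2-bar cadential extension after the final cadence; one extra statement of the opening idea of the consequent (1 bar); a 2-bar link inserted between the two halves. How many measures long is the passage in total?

Basic contrasting period: 4 + 4 = 8 bars.
8 (basic form) + 2 (cadential extension) + 1 (extra statement) + 2 (link) = 13.

13 measures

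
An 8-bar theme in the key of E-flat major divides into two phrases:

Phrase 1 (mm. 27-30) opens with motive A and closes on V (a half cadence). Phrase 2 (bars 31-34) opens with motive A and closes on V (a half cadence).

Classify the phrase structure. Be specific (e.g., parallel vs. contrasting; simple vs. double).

repeated phrase

Both phrases have the same opening (A) and the same cadence (half cadence): the second is a restatement, not a consequent, so this is a repeated phrase rather than a period.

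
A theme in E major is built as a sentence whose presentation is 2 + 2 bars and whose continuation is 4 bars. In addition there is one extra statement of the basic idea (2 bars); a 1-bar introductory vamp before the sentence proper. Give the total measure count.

11 measures

Basic sentence: 2 + 2 + 4 = 8 bars.
8 (basic form) + 2 (extra statement) + 1 (introduction) = 11.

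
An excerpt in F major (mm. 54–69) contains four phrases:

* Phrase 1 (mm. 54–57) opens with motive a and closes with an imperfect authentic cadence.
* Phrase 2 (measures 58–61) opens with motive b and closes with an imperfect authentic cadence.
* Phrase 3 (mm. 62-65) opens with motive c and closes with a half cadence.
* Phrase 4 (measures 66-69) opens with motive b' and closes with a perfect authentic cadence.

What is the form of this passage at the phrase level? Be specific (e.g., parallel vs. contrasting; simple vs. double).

Four phrases in two halves: the first half (bars 54–61) ends with an imperfect authentic cadence, the second (measures 62-69) with a perfect authentic cadence — a large antecedent–consequent pair, i.e. a double period.
Phrase 3 begins with different material from phrase 1, making it contrasting.

contrasting double period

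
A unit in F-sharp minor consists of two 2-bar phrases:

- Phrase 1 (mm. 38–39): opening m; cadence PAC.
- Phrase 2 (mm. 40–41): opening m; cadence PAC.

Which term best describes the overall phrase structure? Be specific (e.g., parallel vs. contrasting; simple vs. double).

Both phrases have the same opening (m) and the same cadence (perfect authentic cadence): the second is a restatement, not a consequent, so this is a repeated phrase rather than a period.

repeated phrase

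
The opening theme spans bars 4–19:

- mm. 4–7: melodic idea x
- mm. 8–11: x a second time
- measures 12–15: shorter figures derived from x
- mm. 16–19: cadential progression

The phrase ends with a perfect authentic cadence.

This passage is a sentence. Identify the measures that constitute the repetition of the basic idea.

measures 8–11

The presentation of a sentence is the basic idea (bars 4–7) plus its repetition (bars 8–11); the repetition of the basic idea is therefore measures 8-11.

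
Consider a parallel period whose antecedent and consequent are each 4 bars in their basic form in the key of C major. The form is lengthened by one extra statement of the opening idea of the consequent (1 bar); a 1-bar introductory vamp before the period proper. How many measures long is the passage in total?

10 measures

Basic parallel period: 4 + 4 = 8 bars.
8 (basic form) + 1 (extra statement) + 1 (introduction) = 10.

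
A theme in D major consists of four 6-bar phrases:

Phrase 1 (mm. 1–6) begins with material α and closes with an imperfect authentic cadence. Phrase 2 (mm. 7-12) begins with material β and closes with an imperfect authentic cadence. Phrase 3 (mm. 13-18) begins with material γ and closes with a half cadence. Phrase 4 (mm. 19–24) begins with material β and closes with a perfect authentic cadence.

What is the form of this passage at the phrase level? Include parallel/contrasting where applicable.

Four phrases in two halves: the first half (bars 1-12) ends with an imperfect authentic cadence, the second (measures 13–24) with a perfect authentic cadence — a large antecedent–consequent pair, i.e. a double period.
Phrase 3 begins with different material from phrase 1, making it contrasting.

contrasting double period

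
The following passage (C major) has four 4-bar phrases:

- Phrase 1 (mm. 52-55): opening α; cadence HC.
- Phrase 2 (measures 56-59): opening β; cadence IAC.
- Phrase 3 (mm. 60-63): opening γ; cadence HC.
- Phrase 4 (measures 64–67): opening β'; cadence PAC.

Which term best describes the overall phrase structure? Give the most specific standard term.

contrasting double period

Four phrases in two halves: the first half (mm. 52-59) ends with an imperfect authentic cadence, the second (mm. 60–67) with a perfect authentic cadence — a large antecedent–consequent pair, i.e. a double period.
Phrase 3 begins with different material from phrase 1, making it contrasting.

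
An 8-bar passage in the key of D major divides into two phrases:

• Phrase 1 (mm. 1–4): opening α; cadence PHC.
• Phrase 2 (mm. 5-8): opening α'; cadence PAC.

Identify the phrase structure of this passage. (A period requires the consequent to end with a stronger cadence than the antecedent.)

parallel period

Phrase 1 ends with a Phrygian half cadence (weaker) and phrase 2 with a perfect authentic cadence (stronger): antecedent + consequent = a period.
The two phrases open with the same material (α / α'), so the period is parallel.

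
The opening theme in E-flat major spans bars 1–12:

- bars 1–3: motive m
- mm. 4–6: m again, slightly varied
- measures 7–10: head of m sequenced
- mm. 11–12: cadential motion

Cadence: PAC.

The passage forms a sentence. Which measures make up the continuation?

measures 7–12

After the presentation (measures 1–6), the continuation covers the fragmentation through the cadence: mm. 7-12.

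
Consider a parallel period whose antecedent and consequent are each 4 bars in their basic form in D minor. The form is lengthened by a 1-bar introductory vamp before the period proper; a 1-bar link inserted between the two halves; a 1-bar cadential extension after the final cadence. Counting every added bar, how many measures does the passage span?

Basic parallel period: 4 + 4 = 8 bars.
8 (basic form) + 1 (introduction) + 1 (link) + 1 (cadential extension) = 11.

11 measures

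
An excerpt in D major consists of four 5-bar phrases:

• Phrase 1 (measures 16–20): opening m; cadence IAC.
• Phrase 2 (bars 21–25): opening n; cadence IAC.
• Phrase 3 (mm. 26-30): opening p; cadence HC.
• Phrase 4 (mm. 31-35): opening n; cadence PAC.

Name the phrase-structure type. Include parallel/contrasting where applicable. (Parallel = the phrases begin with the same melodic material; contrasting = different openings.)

contrasting double period

Four phrases in two halves: the first half (bars 16-25) ends with an imperfect authentic cadence, the second (mm. 26–35) with a perfect authentic cadence — a large antecedent–consequent pair, i.e. a double period.
Phrase 3 begins with different material from phrase 1, making it contrasting.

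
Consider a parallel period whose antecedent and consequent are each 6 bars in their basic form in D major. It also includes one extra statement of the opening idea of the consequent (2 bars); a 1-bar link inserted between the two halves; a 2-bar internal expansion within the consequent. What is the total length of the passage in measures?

Basic parallel period: 6 + 6 = 12 bars.
12 (basic form) + 2 (extra statement) + 1 (link) + 2 (internal expansion) = 17.

17 measures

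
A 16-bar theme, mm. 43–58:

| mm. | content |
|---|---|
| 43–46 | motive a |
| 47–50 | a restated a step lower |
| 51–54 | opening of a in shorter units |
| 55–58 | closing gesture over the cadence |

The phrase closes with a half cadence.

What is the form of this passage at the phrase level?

sentence

Basic idea (mm. 43–46) + its repetition (measures 47–50) form the presentation; fragmentation and cadence (measures 51–58) form the continuation — the 16-bar whole is a sentence.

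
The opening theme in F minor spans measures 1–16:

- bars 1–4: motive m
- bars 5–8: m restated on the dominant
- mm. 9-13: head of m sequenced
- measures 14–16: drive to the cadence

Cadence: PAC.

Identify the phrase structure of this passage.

Basic idea (bars 1-4) + its repetition (bars 5-8) form the presentation; fragmentation and cadence (mm. 9–16) form the continuation — the 16-bar whole is a sentence.

sentence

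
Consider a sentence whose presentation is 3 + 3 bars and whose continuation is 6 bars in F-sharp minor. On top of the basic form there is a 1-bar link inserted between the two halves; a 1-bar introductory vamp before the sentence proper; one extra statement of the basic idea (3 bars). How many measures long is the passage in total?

17 measures

Basic sentence: 3 + 3 + 6 = 12 bars.
12 (basic form) + 1 (link) + 1 (introduction) + 3 (extra statement) = 17.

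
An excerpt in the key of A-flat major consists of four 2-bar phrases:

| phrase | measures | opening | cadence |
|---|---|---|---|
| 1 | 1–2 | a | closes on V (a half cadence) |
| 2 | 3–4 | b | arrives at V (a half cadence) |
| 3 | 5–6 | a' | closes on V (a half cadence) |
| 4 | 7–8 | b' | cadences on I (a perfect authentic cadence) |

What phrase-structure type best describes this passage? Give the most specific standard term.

Four phrases in two halves: the first half (measures 1-4) ends with a half cadence, the second (bars 5–8) with a perfect authentic cadence — a large antecedent–consequent pair, i.e. a double period.
Phrase 3 begins with the same material as phrase 1, making it parallel.

parallel double period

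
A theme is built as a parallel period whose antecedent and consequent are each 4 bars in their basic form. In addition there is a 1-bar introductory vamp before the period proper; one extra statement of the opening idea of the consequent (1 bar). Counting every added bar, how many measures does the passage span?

Basic parallel period: 4 + 4 = 8 bars.
8 (basic form) + 1 (introduction) + 1 (extra statement) = 10.

10 measures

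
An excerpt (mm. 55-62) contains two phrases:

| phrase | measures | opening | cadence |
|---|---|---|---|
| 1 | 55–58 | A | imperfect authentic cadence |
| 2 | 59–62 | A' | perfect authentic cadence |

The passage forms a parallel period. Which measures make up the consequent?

The phrase ending with the weaker cadence (imperfect authentic cadence) is the antecedent; the one ending more conclusively (perfect authentic cadence) is the consequent. The consequent is measures 59–62.

measures 59–62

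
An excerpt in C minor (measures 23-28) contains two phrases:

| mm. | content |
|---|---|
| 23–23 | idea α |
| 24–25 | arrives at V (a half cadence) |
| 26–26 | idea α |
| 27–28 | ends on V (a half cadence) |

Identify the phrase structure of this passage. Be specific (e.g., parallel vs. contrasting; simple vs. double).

Both phrases have the same opening (α) and the same cadence (half cadence): the second is a restatement, not a consequent, so this is a repeated phrase rather than a period.

repeated phrase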